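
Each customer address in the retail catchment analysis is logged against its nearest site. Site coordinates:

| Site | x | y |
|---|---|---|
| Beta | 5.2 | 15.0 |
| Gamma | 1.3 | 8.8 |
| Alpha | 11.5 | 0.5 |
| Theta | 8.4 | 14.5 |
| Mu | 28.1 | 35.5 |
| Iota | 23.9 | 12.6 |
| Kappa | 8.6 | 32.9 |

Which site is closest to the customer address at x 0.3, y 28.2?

Squared distances to each site:
Beta: 198.250; Gamma: 377.360; Alpha: 892.730; Theta: 253.300; Mu: 826.130; Iota: 800.320; Kappa: 90.980.
Minimum at Kappa.

Kappa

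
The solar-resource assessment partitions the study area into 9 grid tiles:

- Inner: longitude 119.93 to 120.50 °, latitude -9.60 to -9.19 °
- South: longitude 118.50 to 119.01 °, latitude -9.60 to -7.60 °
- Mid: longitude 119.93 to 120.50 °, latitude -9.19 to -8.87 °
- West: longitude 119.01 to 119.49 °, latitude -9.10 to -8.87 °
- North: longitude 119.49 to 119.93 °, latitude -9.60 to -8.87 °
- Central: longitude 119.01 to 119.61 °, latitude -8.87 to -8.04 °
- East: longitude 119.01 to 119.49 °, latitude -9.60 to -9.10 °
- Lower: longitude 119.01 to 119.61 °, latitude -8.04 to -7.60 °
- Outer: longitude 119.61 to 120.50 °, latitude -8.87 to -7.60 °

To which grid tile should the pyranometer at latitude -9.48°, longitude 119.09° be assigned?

East

The point has longitude = 119.09 and latitude = -9.48.
Only East satisfies 119.01 ≤ longitude ≤ 119.49 and -9.60 ≤ latitude ≤ -9.10.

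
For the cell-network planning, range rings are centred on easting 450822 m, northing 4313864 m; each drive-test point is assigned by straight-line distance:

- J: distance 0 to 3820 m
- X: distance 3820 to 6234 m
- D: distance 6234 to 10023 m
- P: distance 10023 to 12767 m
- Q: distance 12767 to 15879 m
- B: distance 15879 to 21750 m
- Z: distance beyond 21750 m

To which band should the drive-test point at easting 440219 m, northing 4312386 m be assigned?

P

Distance = √((440219−450822)² + (4312386−4313864)²) = √(112423609.000 + 2184484.000) = 10705.517 m.
10023 ≤ 10705.517 < 12767 → P.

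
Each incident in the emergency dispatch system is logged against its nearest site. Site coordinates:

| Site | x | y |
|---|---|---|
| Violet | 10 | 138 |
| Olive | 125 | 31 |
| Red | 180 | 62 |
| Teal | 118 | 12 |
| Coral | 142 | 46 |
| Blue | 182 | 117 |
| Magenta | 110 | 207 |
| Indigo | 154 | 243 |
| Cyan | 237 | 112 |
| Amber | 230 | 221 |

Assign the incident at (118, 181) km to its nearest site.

Squared distances to each site:
Violet: 13513.000; Olive: 22549.000; Red: 18005.000; Teal: 28561.000; Coral: 18801.000; Blue: 8192.000; Magenta: 740.000; Indigo: 5140.000; Cyan: 18922.000; Amber: 14144.000.
Minimum at Magenta.

Magenta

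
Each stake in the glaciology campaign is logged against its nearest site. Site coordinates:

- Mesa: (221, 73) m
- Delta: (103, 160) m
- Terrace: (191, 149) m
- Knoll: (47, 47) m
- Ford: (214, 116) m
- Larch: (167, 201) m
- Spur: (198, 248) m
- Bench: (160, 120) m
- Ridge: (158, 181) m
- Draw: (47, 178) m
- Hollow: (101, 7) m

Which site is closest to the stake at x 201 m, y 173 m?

Terrace

Squared distances to each site:
Mesa: 10400.000; Delta: 9773.000; Terrace: 676.000; Knoll: 39592.000; Ford: 3418.000; Larch: 1940.000; Spur: 5634.000; Bench: 4490.000; Ridge: 1913.000; Draw: 23741.000; Hollow: 37556.000.
Minimum at Terrace.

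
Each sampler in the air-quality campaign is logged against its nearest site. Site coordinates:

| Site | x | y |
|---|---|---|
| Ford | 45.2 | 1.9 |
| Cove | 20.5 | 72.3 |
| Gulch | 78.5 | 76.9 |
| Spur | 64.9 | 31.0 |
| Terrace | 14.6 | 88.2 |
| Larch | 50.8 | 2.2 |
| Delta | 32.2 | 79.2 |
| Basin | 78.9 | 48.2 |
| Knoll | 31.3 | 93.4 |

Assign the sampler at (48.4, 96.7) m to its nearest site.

Squared distances to each site:
Ford: 8997.280; Cove: 1373.770; Gulch: 1298.050; Spur: 4588.740; Terrace: 1214.690; Larch: 8936.010; Delta: 568.690; Basin: 3282.500; Knoll: 303.300.
Minimum at Knoll.

Knoll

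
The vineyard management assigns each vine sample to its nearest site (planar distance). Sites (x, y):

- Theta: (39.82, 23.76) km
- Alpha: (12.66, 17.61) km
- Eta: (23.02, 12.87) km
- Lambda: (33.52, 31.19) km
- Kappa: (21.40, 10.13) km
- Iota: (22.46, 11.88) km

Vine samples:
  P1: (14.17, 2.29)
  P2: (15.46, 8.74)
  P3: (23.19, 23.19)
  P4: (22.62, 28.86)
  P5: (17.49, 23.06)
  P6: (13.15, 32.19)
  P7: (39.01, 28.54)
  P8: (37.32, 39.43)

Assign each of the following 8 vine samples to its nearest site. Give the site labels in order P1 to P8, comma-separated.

P1 → Kappa (d²=113.74)
P2 → Kappa (d²=37.22)
P3 → Eta (d²=106.53)
P4 → Lambda (d²=124.24)
P5 → Alpha (d²=53.03)
P6 → Alpha (d²=212.82)
P7 → Theta (d²=23.50)
P8 → Lambda (d²=82.34)

Kappa, Kappa, Eta, Lambda, Alpha, Alpha, Theta, Lambda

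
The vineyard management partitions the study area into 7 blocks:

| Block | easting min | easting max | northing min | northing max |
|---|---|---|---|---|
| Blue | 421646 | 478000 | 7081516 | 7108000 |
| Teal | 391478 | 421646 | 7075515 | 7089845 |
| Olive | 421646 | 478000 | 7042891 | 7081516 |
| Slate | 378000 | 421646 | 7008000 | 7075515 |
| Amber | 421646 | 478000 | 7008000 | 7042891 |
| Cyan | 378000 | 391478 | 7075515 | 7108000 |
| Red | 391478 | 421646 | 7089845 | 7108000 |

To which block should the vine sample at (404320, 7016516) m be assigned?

Slate

The point has easting = 404320 and northing = 7016516.
Only Slate satisfies 378000 ≤ easting ≤ 421646 and 7008000 ≤ northing ≤ 7075515.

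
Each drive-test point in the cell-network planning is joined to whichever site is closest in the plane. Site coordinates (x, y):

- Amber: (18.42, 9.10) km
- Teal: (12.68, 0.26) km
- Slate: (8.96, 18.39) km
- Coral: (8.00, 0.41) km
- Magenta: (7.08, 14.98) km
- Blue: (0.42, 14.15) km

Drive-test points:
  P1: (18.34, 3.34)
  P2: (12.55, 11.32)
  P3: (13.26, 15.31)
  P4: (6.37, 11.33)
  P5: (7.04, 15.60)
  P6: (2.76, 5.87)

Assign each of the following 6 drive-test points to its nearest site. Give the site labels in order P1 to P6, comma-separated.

P1 → Amber (d²=33.18)
P2 → Amber (d²=39.39)
P3 → Slate (d²=27.98)
P4 → Magenta (d²=13.83)
P5 → Magenta (d²=0.39)
P6 → Coral (d²=57.27)

Amber, Amber, Slate, Magenta, Magenta, Coral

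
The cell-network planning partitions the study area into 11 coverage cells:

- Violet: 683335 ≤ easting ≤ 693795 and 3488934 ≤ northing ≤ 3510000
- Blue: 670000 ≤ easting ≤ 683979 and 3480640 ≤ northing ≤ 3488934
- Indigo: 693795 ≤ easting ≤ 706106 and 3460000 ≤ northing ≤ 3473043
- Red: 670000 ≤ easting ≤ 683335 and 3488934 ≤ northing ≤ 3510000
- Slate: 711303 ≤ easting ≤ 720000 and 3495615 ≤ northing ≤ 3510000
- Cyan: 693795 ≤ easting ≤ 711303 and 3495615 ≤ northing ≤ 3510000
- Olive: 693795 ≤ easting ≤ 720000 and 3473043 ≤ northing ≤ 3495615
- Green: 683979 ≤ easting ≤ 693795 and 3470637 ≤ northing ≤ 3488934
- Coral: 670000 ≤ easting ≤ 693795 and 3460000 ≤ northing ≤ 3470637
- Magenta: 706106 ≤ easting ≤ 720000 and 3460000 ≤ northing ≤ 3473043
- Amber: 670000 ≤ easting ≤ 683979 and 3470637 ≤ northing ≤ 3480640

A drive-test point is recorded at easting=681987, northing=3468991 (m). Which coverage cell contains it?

The point has easting = 681987 and northing = 3468991.
Only Coral satisfies 670000 ≤ easting ≤ 693795 and 3460000 ≤ northing ≤ 3470637.

Coral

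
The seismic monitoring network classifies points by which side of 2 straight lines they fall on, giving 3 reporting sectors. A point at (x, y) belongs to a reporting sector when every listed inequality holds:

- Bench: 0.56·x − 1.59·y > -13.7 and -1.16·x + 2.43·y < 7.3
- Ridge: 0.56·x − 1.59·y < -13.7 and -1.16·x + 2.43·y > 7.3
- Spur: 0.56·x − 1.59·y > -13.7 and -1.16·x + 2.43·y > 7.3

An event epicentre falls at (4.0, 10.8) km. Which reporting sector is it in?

Ridge

0.56·4.0 − 1.59·10.8 = -14.932, which is < -13.7
-1.16·4.0 + 2.43·10.8 = 21.604, which is > 7.3
This sign pattern matches Ridge.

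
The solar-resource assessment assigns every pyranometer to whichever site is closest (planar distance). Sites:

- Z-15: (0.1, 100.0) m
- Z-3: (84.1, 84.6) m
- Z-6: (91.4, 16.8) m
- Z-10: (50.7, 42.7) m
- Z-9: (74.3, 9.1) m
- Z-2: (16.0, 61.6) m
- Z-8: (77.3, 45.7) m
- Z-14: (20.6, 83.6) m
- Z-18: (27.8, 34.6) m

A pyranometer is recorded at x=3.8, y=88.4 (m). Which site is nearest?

Z-15

Squared distances to each site:
Z-15: 148.250; Z-3: 6462.530; Z-6: 12800.320; Z-10: 4288.100; Z-9: 11258.740; Z-2: 867.080; Z-8: 7225.540; Z-14: 305.280; Z-18: 3470.440.
Minimum at Z-15.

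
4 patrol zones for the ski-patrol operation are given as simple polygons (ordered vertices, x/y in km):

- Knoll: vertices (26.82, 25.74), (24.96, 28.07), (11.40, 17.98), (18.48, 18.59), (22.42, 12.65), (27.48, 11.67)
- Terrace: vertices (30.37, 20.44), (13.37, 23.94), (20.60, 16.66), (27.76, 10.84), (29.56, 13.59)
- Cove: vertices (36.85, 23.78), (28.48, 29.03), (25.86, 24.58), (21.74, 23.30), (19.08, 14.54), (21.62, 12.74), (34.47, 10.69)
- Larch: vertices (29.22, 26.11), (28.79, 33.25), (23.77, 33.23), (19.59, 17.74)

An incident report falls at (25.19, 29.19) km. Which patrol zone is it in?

Larch

Cast a ray rightward from (25.19, 29.19). For each polygon, the edges (by vertex number in listed order) whose endpoints lie on opposite sides of y = 29.19, where each meets that height, and whether that is right or left of the point:
Knoll: no edge straddles that height → 0 crossings.
Terrace: no edge straddles that height → 0 crossings.
Cove: no edge straddles that height → 0 crossings.
Larch: 1–2 at x≈29.035 (right), 3–4 at x≈22.680 (left) → 1 crossing.
Only Larch has an odd count, so the point is inside Larch.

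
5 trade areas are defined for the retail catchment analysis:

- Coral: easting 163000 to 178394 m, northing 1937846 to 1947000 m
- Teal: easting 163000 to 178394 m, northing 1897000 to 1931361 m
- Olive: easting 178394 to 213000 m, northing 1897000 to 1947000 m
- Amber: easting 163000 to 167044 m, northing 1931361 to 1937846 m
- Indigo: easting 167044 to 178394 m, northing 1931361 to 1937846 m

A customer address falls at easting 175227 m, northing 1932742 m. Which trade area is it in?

The point has easting = 175227 and northing = 1932742.
Only Indigo satisfies 167044 ≤ easting ≤ 178394 and 1931361 ≤ northing ≤ 1937846.

Indigo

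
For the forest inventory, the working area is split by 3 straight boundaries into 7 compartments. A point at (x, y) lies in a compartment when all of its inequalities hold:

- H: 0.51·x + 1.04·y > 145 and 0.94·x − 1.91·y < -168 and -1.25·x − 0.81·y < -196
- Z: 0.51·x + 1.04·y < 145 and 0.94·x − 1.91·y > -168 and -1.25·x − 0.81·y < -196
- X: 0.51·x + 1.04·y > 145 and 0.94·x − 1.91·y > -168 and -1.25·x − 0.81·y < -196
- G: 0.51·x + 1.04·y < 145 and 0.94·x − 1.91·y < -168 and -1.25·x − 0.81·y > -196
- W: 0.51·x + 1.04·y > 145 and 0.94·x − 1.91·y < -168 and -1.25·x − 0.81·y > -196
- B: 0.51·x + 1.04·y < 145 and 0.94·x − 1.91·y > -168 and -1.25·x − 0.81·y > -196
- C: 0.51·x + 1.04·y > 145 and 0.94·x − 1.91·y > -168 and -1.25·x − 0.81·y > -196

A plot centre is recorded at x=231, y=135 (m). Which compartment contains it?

0.51·231 + 1.04·135 = 258.210, which is > 145
0.94·231 − 1.91·135 = -40.710, which is > -168
-1.25·231 − 0.81·135 = -398.100, which is < -196
This sign pattern matches X.

X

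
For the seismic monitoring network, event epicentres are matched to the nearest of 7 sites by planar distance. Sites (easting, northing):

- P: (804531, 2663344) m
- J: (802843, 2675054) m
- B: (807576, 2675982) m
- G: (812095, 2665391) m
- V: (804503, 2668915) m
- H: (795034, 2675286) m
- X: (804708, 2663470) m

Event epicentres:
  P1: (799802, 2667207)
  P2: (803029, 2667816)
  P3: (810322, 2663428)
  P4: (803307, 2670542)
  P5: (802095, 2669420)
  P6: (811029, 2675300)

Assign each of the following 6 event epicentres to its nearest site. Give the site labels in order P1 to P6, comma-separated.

V, V, G, V, V, B

P1 → V (d²=25016665.00)
P2 → V (d²=3380477.00)
P3 → G (d²=6996898.00)
P4 → V (d²=4077545.00)
P5 → V (d²=6053489.00)
P6 → B (d²=12388333.00)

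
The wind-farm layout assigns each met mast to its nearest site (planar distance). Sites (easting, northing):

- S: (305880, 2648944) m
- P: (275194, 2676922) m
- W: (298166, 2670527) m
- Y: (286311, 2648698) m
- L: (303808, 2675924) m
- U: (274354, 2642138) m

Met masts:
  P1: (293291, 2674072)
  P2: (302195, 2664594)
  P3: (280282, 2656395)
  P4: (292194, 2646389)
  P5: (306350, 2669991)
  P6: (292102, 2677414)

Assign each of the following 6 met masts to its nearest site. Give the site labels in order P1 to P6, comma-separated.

W, W, Y, Y, L, W

P1 → W (d²=36332650.00)
P2 → W (d²=51433330.00)
P3 → Y (d²=95592650.00)
P4 → Y (d²=39941170.00)
P5 → L (d²=41662253.00)
P6 → W (d²=84202865.00)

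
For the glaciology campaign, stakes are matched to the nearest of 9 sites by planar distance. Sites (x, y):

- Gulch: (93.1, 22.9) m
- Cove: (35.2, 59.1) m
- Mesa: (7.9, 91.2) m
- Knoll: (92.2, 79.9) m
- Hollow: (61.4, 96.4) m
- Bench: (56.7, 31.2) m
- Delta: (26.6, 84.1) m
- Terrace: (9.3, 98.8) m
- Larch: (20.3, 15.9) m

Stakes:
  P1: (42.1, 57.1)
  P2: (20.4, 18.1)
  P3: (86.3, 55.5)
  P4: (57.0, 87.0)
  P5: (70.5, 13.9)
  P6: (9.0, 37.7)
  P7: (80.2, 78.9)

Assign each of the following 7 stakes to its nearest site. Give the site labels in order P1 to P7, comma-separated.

Cove, Larch, Knoll, Hollow, Bench, Larch, Knoll

P1 → Cove (d²=51.61)
P2 → Larch (d²=4.85)
P3 → Knoll (d²=630.17)
P4 → Hollow (d²=107.72)
P5 → Bench (d²=489.73)
P6 → Larch (d²=602.93)
P7 → Knoll (d²=145.00)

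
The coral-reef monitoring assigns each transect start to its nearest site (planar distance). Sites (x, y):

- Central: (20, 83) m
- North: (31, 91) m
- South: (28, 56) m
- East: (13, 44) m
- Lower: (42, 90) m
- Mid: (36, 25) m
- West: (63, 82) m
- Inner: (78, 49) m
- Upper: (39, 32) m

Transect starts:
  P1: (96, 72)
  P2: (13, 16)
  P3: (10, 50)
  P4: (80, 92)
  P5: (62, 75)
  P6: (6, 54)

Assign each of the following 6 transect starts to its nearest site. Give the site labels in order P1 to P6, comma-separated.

Inner, Mid, East, West, West, East

P1 → Inner (d²=853.00)
P2 → Mid (d²=610.00)
P3 → East (d²=45.00)
P4 → West (d²=389.00)
P5 → West (d²=50.00)
P6 → East (d²=149.00)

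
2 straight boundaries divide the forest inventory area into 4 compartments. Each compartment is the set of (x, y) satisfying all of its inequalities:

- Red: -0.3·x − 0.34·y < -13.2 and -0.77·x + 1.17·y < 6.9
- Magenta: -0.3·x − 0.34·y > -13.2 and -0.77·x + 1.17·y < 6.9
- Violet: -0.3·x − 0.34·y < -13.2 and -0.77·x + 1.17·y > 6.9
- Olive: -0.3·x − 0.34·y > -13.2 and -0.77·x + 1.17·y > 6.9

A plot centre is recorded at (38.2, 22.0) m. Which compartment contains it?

Red

-0.3·38.2 − 0.34·22.0 = -18.940, which is < -13.2
-0.77·38.2 + 1.17·22.0 = -3.674, which is < 6.9
This sign pattern matches Red.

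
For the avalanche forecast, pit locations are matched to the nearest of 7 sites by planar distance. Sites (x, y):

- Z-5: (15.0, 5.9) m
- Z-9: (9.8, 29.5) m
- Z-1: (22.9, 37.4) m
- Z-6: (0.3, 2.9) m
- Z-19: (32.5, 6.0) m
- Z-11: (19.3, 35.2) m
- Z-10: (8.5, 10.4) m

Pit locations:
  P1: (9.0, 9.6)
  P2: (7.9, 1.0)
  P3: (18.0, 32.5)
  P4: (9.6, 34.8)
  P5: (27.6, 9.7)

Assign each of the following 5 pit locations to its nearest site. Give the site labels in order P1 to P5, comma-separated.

P1 → Z-10 (d²=0.89)
P2 → Z-6 (d²=61.37)
P3 → Z-11 (d²=8.98)
P4 → Z-9 (d²=28.13)
P5 → Z-19 (d²=37.70)

Z-10, Z-6, Z-11, Z-9, Z-19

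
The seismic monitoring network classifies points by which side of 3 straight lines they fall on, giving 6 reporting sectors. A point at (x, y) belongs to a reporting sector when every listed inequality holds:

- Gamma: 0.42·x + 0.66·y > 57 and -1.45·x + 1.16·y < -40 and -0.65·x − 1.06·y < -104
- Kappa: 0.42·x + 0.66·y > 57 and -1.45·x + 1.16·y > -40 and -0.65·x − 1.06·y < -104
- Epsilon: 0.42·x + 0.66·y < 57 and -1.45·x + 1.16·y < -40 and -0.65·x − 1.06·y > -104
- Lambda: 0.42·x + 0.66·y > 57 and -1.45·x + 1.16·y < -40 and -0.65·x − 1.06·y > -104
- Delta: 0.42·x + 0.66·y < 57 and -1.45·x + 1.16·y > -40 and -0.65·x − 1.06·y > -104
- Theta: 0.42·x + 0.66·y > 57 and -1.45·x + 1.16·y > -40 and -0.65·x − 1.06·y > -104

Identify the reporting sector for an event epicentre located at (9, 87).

0.42·9 + 0.66·87 = 61.200, which is > 57
-1.45·9 + 1.16·87 = 87.870, which is > -40
-0.65·9 − 1.06·87 = -98.070, which is > -104
This sign pattern matches Theta.

Theta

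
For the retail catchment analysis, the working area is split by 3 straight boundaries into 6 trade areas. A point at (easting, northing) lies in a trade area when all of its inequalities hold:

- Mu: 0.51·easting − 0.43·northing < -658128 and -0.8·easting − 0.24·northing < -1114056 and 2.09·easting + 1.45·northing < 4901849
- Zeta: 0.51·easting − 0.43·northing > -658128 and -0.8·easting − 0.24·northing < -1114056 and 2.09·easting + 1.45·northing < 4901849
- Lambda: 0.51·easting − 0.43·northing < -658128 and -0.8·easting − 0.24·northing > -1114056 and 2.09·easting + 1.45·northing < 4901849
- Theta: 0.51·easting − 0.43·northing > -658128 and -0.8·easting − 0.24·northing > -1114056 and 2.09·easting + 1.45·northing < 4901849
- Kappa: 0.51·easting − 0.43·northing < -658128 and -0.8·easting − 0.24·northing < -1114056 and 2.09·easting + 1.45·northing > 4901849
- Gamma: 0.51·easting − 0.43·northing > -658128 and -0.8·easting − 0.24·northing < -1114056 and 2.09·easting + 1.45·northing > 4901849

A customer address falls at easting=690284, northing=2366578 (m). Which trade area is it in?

0.51·690284 − 0.43·2366578 = -665583.700, which is < -658128
-0.8·690284 − 0.24·2366578 = -1120205.920, which is < -1114056
2.09·690284 + 1.45·2366578 = 4874231.660, which is < 4901849
This sign pattern matches Mu.

Mu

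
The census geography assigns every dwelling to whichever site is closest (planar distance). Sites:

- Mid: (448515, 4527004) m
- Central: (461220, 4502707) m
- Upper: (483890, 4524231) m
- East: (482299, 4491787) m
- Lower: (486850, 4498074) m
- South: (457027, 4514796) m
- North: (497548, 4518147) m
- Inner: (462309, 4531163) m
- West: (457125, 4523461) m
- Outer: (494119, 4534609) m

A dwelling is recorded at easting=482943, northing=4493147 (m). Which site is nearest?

East

Squared distances to each site:
Mid: 2331583633.000; Central: 563282329.000; Upper: 967111865.000; East: 2264336.000; Lower: 39539978.000; South: 1140318257.000; North: 838306025.000; Inner: 1870978212.000; West: 1585507720.000; Outer: 1844000420.000.
Minimum at East.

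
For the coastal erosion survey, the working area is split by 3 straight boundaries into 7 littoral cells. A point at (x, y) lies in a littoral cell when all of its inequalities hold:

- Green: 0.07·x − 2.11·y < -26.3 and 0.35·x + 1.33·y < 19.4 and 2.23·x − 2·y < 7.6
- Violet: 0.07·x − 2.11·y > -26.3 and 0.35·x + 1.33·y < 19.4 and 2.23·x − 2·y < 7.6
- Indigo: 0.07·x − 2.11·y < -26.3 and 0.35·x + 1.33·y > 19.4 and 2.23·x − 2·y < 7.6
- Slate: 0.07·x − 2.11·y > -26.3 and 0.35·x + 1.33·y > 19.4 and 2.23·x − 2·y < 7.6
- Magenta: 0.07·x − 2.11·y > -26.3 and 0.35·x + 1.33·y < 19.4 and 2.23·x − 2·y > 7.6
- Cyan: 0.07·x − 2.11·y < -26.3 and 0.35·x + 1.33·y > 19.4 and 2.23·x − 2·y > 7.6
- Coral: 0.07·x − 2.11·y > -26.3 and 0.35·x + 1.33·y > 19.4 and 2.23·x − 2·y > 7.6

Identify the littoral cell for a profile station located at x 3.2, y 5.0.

Violet

0.07·3.2 − 2.11·5.0 = -10.326, which is > -26.3
0.35·3.2 + 1.33·5.0 = 7.770, which is < 19.4
2.23·3.2 − 2·5.0 = -2.864, which is < 7.6
This sign pattern matches Violet.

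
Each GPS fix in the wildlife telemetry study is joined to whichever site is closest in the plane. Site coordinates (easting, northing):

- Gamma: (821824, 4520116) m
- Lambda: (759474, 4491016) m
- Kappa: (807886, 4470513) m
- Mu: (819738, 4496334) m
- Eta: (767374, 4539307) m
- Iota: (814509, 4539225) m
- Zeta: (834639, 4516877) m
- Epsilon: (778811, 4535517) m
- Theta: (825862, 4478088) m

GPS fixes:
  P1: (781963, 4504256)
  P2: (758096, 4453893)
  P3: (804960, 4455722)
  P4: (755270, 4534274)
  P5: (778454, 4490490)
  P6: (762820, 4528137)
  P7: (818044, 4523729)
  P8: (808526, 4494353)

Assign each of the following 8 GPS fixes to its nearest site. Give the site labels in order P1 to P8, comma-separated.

P1 → Lambda (d²=681052721.00)
P2 → Lambda (d²=1380016013.00)
P3 → Kappa (d²=227335157.00)
P4 → Eta (d²=171837905.00)
P5 → Lambda (d²=360517076.00)
P6 → Eta (d²=145507816.00)
P7 → Gamma (d²=27342169.00)
P8 → Mu (d²=129633305.00)

Lambda, Lambda, Kappa, Eta, Lambda, Eta, Gamma, Mu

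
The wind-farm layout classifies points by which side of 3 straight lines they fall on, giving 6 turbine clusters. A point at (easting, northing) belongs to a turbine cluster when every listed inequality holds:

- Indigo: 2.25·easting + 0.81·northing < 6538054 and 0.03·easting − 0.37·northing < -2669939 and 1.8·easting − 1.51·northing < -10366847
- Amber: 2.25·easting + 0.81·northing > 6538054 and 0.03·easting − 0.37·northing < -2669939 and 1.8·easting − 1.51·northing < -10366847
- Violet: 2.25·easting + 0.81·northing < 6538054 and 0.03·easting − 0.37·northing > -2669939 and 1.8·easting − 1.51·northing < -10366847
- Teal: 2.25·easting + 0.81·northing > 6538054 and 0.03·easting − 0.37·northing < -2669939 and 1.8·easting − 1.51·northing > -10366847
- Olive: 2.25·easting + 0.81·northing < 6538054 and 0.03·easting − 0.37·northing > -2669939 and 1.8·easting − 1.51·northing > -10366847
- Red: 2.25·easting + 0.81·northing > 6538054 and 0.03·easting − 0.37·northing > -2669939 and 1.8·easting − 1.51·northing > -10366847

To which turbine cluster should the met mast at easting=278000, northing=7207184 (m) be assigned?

Violet

2.25·278000 + 0.81·7207184 = 6463319.040, which is < 6538054
0.03·278000 − 0.37·7207184 = -2658318.080, which is > -2669939
1.8·278000 − 1.51·7207184 = -10382447.840, which is < -10366847
This sign pattern matches Violet.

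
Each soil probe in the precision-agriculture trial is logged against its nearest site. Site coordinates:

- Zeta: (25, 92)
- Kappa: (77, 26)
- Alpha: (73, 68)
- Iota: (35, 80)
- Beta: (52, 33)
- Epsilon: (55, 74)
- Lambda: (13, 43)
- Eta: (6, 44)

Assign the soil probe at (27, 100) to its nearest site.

Squared distances to each site:
Zeta: 68.000; Kappa: 7976.000; Alpha: 3140.000; Iota: 464.000; Beta: 5114.000; Epsilon: 1460.000; Lambda: 3445.000; Eta: 3577.000.
Minimum at Zeta.

Zeta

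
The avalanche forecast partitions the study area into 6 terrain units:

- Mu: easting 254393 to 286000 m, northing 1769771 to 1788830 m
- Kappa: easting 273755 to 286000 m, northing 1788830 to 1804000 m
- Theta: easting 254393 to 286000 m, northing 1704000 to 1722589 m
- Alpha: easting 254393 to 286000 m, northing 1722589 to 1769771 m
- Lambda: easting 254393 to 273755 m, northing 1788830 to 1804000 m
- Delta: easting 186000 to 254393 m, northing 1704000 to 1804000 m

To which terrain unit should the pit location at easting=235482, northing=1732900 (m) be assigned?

The point has easting = 235482 and northing = 1732900.
Only Delta satisfies 186000 ≤ easting ≤ 254393 and 1704000 ≤ northing ≤ 1804000.

Delta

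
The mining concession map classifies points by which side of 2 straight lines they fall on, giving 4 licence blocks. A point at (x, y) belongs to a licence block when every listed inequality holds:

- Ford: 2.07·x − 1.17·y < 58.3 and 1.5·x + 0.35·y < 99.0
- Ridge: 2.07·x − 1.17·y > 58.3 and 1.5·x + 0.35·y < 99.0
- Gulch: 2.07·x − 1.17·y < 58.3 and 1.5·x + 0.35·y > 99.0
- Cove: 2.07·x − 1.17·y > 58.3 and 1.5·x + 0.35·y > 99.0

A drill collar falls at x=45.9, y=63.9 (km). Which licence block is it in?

2.07·45.9 − 1.17·63.9 = 20.250, which is < 58.3
1.5·45.9 + 0.35·63.9 = 91.215, which is < 99.0
This sign pattern matches Ford.

Ford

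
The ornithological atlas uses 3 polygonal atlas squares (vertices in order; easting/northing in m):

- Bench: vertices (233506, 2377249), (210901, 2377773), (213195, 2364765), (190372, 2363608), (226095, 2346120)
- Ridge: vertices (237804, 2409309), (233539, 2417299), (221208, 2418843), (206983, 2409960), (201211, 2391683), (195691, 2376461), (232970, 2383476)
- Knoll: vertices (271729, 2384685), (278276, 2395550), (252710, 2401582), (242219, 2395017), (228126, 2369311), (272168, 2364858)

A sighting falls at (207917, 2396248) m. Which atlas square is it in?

Cast a ray rightward from (207917, 2396248). For each polygon, the edges (by vertex number in listed order) whose endpoints lie on opposite sides of northing = 2396248, where each meets that height, and whether that is right or left of the point:
Bench: no edge straddles that height → 0 crossings.
Ridge: 4–5 at easting≈202652.7 (left), 7–1 at easting≈235360.0 (right) → 1 crossing.
Knoll: 2–3 at easting≈275317.6 (right), 3–4 at easting≈244186.2 (right) → 2 crossings.
Only Ridge has an odd count, so the point is inside Ridge.

Ridge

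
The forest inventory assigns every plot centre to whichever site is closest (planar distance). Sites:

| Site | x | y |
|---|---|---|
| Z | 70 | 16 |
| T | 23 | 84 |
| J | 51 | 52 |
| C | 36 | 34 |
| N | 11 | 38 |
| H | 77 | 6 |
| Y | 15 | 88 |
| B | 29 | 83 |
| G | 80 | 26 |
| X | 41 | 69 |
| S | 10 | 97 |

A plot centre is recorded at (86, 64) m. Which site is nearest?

Squared distances to each site:
Z: 2560.000; T: 4369.000; J: 1369.000; C: 3400.000; N: 6301.000; H: 3445.000; Y: 5617.000; B: 3610.000; G: 1480.000; X: 2050.000; S: 6865.000.
Minimum at J.

J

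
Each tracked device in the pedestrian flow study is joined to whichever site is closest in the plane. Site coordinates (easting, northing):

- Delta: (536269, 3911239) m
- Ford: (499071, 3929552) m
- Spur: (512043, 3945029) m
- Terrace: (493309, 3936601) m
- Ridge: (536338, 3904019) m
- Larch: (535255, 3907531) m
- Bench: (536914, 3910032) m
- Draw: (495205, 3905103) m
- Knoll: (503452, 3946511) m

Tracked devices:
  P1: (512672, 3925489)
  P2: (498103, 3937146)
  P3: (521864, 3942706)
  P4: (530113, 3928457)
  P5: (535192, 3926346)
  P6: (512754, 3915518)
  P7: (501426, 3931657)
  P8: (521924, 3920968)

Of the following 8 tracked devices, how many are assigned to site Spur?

1

P1 → Ford
P2 → Terrace
P3 → Spur
P4 → Delta
P5 → Delta
P6 → Ford
P7 → Ford
P8 → Delta
1 of the 8 goes to Spur.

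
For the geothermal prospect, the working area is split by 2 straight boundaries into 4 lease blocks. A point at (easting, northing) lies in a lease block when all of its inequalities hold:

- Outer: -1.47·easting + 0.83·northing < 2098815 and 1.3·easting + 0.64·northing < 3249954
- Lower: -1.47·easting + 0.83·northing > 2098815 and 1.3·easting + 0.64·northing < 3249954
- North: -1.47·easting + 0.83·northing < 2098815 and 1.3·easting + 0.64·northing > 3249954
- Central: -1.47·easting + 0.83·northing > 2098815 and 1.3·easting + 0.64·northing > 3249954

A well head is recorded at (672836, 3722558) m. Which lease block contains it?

-1.47·672836 + 0.83·3722558 = 2100654.220, which is > 2098815
1.3·672836 + 0.64·3722558 = 3257123.920, which is > 3249954
This sign pattern matches Central.

Central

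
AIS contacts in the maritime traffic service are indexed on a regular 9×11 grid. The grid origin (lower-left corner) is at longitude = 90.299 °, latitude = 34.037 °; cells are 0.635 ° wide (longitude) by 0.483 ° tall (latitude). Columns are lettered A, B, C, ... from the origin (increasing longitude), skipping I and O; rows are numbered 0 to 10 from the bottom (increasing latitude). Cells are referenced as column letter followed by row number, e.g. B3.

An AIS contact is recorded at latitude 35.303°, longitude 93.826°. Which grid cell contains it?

F2

Column index: ⌊(93.826 − 90.299) / 0.635⌋ = ⌊5.554⌋ = 5 → column F
Row offset from origin: ⌊(35.303 − 34.037) / 0.483⌋ = ⌊2.621⌋ = 2 → row 2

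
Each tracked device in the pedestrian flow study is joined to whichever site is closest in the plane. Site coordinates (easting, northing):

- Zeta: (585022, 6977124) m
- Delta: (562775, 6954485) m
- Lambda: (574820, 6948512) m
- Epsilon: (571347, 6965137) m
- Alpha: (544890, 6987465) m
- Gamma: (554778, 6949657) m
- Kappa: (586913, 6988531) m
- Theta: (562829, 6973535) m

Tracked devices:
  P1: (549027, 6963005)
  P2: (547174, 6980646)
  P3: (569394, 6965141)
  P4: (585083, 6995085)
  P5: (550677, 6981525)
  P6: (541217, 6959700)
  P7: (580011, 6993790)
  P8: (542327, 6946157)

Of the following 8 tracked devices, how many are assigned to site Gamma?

P1 → Gamma
P2 → Alpha
P3 → Epsilon
P4 → Kappa
P5 → Alpha
P6 → Gamma
P7 → Kappa
P8 → Gamma
3 of the 8 go to Gamma.

3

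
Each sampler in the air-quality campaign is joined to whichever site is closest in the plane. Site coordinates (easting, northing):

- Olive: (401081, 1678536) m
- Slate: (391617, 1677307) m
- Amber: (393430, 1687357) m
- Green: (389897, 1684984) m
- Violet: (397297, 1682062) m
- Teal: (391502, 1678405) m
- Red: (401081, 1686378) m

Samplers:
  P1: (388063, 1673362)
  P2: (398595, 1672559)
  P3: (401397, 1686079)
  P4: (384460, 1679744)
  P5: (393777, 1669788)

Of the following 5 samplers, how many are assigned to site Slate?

2

P1 → Slate
P2 → Olive
P3 → Red
P4 → Teal
P5 → Slate
2 of the 5 go to Slate.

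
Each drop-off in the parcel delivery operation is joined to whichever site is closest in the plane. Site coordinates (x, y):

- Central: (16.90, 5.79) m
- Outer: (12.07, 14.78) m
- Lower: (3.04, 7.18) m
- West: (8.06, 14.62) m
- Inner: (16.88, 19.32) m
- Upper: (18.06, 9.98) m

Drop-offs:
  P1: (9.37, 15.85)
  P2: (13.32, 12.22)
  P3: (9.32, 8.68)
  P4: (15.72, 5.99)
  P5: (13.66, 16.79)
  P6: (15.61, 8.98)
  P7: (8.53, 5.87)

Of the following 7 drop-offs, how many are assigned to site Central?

1

P1 → West
P2 → Outer
P3 → West
P4 → Central
P5 → Outer
P6 → Upper
P7 → Lower
1 of the 7 goes to Central.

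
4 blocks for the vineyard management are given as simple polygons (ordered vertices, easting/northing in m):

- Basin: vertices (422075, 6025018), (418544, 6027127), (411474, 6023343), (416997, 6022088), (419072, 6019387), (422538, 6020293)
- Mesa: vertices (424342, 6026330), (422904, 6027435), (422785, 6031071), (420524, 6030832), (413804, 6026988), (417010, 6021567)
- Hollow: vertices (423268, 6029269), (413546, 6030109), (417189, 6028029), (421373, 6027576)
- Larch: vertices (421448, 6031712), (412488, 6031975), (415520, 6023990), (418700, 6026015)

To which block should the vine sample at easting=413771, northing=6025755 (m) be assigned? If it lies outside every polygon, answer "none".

Cast a ray rightward from (413771, 6025755). For each polygon, the edges (by vertex number in listed order) whose endpoints lie on opposite sides of northing = 6025755, where each meets that height, and whether that is right or left of the point:
Basin: 1–2 at easting≈420841.1 (right), 2–3 at easting≈415980.6 (right) → 2 crossings.
Mesa: 5–6 at easting≈414533.2 (right), 6–1 at easting≈423456.9 (right) → 2 crossings.
Hollow: no edge straddles that height → 0 crossings.
Larch: 2–3 at easting≈414849.8 (right), 3–4 at easting≈418291.7 (right) → 2 crossings.
All counts are even, so the point lies outside every listed polygon.

none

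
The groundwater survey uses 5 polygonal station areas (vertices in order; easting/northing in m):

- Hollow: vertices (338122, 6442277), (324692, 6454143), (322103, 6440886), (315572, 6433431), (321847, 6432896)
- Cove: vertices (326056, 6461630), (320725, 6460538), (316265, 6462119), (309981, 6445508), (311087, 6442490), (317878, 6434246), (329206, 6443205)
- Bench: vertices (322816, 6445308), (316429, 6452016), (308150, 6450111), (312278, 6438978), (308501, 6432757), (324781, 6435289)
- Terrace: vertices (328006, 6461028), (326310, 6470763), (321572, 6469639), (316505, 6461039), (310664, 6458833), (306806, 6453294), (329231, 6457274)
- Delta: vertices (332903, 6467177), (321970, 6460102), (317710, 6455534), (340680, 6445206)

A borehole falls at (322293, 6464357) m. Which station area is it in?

Cast a ray rightward from (322293, 6464357). For each polygon, the edges (by vertex number in listed order) whose endpoints lie on opposite sides of northing = 6464357, where each meets that height, and whether that is right or left of the point:
Hollow: no edge straddles that height → 0 crossings.
Cove: no edge straddles that height → 0 crossings.
Bench: no edge straddles that height → 0 crossings.
Terrace: 1–2 at easting≈327426.0 (right), 3–4 at easting≈318459.9 (left) → 1 crossing.
Delta: 1–2 at easting≈328545.3 (right), 4–1 at easting≈333901.2 (right) → 2 crossings.
Only Terrace has an odd count, so the point is inside Terrace.

Terrace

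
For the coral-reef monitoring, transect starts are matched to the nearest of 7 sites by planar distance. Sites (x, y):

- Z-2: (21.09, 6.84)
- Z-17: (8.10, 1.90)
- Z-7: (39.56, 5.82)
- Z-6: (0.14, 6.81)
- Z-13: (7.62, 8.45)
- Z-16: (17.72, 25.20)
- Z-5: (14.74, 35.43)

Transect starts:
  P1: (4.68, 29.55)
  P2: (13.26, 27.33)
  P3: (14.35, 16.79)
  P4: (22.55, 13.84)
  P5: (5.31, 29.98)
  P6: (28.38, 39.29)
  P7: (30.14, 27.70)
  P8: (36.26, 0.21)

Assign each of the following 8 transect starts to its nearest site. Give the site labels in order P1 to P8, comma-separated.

P1 → Z-5 (d²=135.78)
P2 → Z-16 (d²=24.43)
P3 → Z-16 (d²=82.08)
P4 → Z-2 (d²=51.13)
P5 → Z-5 (d²=118.63)
P6 → Z-5 (d²=200.95)
P7 → Z-16 (d²=160.51)
P8 → Z-7 (d²=42.36)

Z-5, Z-16, Z-16, Z-2, Z-5, Z-5, Z-16, Z-7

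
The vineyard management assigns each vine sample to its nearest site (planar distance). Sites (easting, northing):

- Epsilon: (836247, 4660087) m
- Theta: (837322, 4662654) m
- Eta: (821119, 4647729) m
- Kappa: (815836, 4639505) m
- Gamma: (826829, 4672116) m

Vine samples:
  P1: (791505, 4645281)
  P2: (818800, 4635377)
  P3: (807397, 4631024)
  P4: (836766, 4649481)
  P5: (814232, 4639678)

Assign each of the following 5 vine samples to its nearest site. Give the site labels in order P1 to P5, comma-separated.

P1 → Kappa (d²=625359737.00)
P2 → Kappa (d²=25825680.00)
P3 → Kappa (d²=143144082.00)
P4 → Epsilon (d²=112756597.00)
P5 → Kappa (d²=2602745.00)

Kappa, Kappa, Kappa, Epsilon, Kappa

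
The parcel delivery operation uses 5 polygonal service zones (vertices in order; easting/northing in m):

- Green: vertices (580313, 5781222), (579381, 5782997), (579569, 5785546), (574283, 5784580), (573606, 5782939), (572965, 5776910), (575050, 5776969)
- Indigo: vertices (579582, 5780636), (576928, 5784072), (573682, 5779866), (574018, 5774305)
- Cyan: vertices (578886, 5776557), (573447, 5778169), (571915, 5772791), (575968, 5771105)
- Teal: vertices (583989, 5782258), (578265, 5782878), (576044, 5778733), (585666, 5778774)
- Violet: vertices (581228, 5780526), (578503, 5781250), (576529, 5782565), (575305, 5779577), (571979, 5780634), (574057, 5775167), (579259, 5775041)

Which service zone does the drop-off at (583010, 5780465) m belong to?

Teal

Cast a ray rightward from (583010, 5780465). For each polygon, the edges (by vertex number in listed order) whose endpoints lie on opposite sides of northing = 5780465, where each meets that height, and whether that is right or left of the point:
Green: 5–6 at easting≈573343.0 (left), 7–1 at easting≈579376.2 (left) → 0 crossings.
Indigo: 2–3 at easting≈574144.3 (left), 4–1 at easting≈579431.7 (left) → 0 crossings.
Cyan: no edge straddles that height → 0 crossings.
Teal: 2–3 at easting≈576972.1 (left), 4–1 at easting≈584852.0 (right) → 1 crossing.
Violet: 3–4 at easting≈575668.8 (left), 4–5 at easting≈572510.8 (left), 5–6 at easting≈572043.2 (left), 7–1 at easting≈581206.1 (left) → 0 crossings.
Only Teal has an odd count, so the point is inside Teal.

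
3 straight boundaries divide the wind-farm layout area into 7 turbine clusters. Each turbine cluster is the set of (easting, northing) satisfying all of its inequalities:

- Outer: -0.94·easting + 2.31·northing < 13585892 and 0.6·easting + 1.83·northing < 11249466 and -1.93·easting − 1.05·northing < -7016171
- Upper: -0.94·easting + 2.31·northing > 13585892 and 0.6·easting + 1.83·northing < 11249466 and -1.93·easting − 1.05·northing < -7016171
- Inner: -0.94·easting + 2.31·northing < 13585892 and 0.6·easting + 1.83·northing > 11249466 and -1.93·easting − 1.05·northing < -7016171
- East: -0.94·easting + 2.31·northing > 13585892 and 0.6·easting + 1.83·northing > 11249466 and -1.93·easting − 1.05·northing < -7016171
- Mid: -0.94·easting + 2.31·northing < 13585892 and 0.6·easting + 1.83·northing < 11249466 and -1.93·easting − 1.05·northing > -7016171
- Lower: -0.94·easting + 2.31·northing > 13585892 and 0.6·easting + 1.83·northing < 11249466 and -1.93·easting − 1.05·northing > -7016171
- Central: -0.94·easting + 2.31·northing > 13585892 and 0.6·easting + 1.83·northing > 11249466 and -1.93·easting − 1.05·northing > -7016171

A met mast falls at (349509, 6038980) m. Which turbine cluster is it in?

-0.94·349509 + 2.31·6038980 = 13621505.340, which is > 13585892
0.6·349509 + 1.83·6038980 = 11261038.800, which is > 11249466
-1.93·349509 − 1.05·6038980 = -7015481.370, which is > -7016171
This sign pattern matches Central.

Central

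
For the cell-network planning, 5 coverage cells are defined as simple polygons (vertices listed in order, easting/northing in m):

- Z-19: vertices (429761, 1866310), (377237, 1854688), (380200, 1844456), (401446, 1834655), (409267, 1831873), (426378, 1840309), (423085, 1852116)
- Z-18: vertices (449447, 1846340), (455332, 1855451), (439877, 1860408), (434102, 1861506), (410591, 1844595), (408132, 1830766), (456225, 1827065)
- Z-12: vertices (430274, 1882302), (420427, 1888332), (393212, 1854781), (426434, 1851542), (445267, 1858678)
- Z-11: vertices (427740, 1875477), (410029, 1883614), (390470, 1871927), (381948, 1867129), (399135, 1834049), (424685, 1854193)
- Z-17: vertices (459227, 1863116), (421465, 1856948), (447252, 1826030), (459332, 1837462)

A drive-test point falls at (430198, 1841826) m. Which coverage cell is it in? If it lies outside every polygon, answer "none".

Z-18

Cast a ray rightward from (430198, 1841826). For each polygon, the edges (by vertex number in listed order) whose endpoints lie on opposite sides of northing = 1841826, where each meets that height, and whether that is right or left of the point:
Z-19: 3–4 at easting≈385901.2 (left), 6–7 at easting≈425954.9 (left) → 0 crossings.
Z-18: 5–6 at easting≈410098.6 (left), 7–1 at easting≈451034.3 (right) → 1 crossing.
Z-12: no edge straddles that height → 0 crossings.
Z-11: 4–5 at easting≈395094.4 (left), 5–6 at easting≈408999.1 (left) → 0 crossings.
Z-17: 2–3 at easting≈434077.4 (right), 4–1 at easting≈459314.1 (right) → 2 crossings.
Only Z-18 has an odd count, so the point is inside Z-18.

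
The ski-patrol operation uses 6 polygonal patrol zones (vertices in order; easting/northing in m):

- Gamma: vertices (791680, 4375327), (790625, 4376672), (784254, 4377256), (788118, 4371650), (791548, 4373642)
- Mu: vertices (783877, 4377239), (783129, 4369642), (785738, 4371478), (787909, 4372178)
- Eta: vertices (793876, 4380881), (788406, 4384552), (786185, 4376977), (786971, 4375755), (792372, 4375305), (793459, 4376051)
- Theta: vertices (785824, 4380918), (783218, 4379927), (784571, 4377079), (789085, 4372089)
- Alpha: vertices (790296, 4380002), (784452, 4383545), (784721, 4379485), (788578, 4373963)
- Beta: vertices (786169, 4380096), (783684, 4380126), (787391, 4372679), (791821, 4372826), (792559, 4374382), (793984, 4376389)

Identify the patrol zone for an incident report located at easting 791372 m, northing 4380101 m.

Eta

Cast a ray rightward from (791372, 4380101). For each polygon, the edges (by vertex number in listed order) whose endpoints lie on opposite sides of northing = 4380101, where each meets that height, and whether that is right or left of the point:
Gamma: no edge straddles that height → 0 crossings.
Mu: no edge straddles that height → 0 crossings.
Eta: 2–3 at easting≈787101.0 (left), 6–1 at easting≈793808.7 (right) → 1 crossing.
Theta: 1–2 at easting≈783675.6 (left), 4–1 at easting≈786125.8 (left) → 0 crossings.
Alpha: 1–2 at easting≈790132.7 (left), 2–3 at easting≈784680.2 (left) → 0 crossings.
Beta: 1–2 at easting≈785754.8 (left), 2–3 at easting≈783696.4 (left) → 0 crossings.
Only Eta has an odd count, so the point is inside Eta.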